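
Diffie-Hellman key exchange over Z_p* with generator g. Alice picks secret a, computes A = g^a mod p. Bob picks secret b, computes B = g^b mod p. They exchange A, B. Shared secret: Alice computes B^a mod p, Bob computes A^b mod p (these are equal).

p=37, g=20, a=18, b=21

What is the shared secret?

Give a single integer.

A = 20^18 mod 37  (bits of 18 = 10010)
  bit 0 = 1: r = r^2 * 20 mod 37 = 1^2 * 20 = 1*20 = 20
  bit 1 = 0: r = r^2 mod 37 = 20^2 = 30
  bit 2 = 0: r = r^2 mod 37 = 30^2 = 12
  bit 3 = 1: r = r^2 * 20 mod 37 = 12^2 * 20 = 33*20 = 31
  bit 4 = 0: r = r^2 mod 37 = 31^2 = 36
  -> A = 36
B = 20^21 mod 37  (bits of 21 = 10101)
  bit 0 = 1: r = r^2 * 20 mod 37 = 1^2 * 20 = 1*20 = 20
  bit 1 = 0: r = r^2 mod 37 = 20^2 = 30
  bit 2 = 1: r = r^2 * 20 mod 37 = 30^2 * 20 = 12*20 = 18
  bit 3 = 0: r = r^2 mod 37 = 18^2 = 28
  bit 4 = 1: r = r^2 * 20 mod 37 = 28^2 * 20 = 7*20 = 29
  -> B = 29
s = B^a = 29^18 mod 37  (bits of 18 = 10010)
  bit 0 = 1: r = r^2 * 29 mod 37 = 1^2 * 29 = 1*29 = 29
  bit 1 = 0: r = r^2 mod 37 = 29^2 = 27
  bit 2 = 0: r = r^2 mod 37 = 27^2 = 26
  bit 3 = 1: r = r^2 * 29 mod 37 = 26^2 * 29 = 10*29 = 31
  bit 4 = 0: r = r^2 mod 37 = 31^2 = 36
  -> s = B^a = 36

Answer: 36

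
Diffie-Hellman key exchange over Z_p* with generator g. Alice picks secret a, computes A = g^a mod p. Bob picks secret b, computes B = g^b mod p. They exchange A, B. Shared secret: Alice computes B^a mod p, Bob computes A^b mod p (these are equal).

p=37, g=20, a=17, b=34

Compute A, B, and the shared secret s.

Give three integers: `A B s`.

Answer: 24 21 30

Derivation:
A = 20^17 mod 37  (bits of 17 = 10001)
  bit 0 = 1: r = r^2 * 20 mod 37 = 1^2 * 20 = 1*20 = 20
  bit 1 = 0: r = r^2 mod 37 = 20^2 = 30
  bit 2 = 0: r = r^2 mod 37 = 30^2 = 12
  bit 3 = 0: r = r^2 mod 37 = 12^2 = 33
  bit 4 = 1: r = r^2 * 20 mod 37 = 33^2 * 20 = 16*20 = 24
  -> A = 24
B = 20^34 mod 37  (bits of 34 = 100010)
  bit 0 = 1: r = r^2 * 20 mod 37 = 1^2 * 20 = 1*20 = 20
  bit 1 = 0: r = r^2 mod 37 = 20^2 = 30
  bit 2 = 0: r = r^2 mod 37 = 30^2 = 12
  bit 3 = 0: r = r^2 mod 37 = 12^2 = 33
  bit 4 = 1: r = r^2 * 20 mod 37 = 33^2 * 20 = 16*20 = 24
  bit 5 = 0: r = r^2 mod 37 = 24^2 = 21
  -> B = 21
s = B^a = 21^17 mod 37  (bits of 17 = 10001)
  bit 0 = 1: r = r^2 * 21 mod 37 = 1^2 * 21 = 1*21 = 21
  bit 1 = 0: r = r^2 mod 37 = 21^2 = 34
  bit 2 = 0: r = r^2 mod 37 = 34^2 = 9
  bit 3 = 0: r = r^2 mod 37 = 9^2 = 7
  bit 4 = 1: r = r^2 * 21 mod 37 = 7^2 * 21 = 12*21 = 30
  -> s = B^a = 30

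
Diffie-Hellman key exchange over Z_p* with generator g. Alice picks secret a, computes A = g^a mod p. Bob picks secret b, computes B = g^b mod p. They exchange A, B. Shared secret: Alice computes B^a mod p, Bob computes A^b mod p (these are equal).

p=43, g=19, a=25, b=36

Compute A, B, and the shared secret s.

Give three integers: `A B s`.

A = 19^25 mod 43  (bits of 25 = 11001)
  bit 0 = 1: r = r^2 * 19 mod 43 = 1^2 * 19 = 1*19 = 19
  bit 1 = 1: r = r^2 * 19 mod 43 = 19^2 * 19 = 17*19 = 22
  bit 2 = 0: r = r^2 mod 43 = 22^2 = 11
  bit 3 = 0: r = r^2 mod 43 = 11^2 = 35
  bit 4 = 1: r = r^2 * 19 mod 43 = 35^2 * 19 = 21*19 = 12
  -> A = 12
B = 19^36 mod 43  (bits of 36 = 100100)
  bit 0 = 1: r = r^2 * 19 mod 43 = 1^2 * 19 = 1*19 = 19
  bit 1 = 0: r = r^2 mod 43 = 19^2 = 17
  bit 2 = 0: r = r^2 mod 43 = 17^2 = 31
  bit 3 = 1: r = r^2 * 19 mod 43 = 31^2 * 19 = 15*19 = 27
  bit 4 = 0: r = r^2 mod 43 = 27^2 = 41
  bit 5 = 0: r = r^2 mod 43 = 41^2 = 4
  -> B = 4
s = B^a = 4^25 mod 43  (bits of 25 = 11001)
  bit 0 = 1: r = r^2 * 4 mod 43 = 1^2 * 4 = 1*4 = 4
  bit 1 = 1: r = r^2 * 4 mod 43 = 4^2 * 4 = 16*4 = 21
  bit 2 = 0: r = r^2 mod 43 = 21^2 = 11
  bit 3 = 0: r = r^2 mod 43 = 11^2 = 35
  bit 4 = 1: r = r^2 * 4 mod 43 = 35^2 * 4 = 21*4 = 41
  -> s = B^a = 41

Answer: 12 4 41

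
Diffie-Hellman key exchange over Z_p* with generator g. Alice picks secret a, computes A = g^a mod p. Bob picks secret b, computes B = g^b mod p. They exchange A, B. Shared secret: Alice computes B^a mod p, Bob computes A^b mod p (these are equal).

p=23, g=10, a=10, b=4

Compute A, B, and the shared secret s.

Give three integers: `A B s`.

Answer: 16 18 9

Derivation:
A = 10^10 mod 23  (bits of 10 = 1010)
  bit 0 = 1: r = r^2 * 10 mod 23 = 1^2 * 10 = 1*10 = 10
  bit 1 = 0: r = r^2 mod 23 = 10^2 = 8
  bit 2 = 1: r = r^2 * 10 mod 23 = 8^2 * 10 = 18*10 = 19
  bit 3 = 0: r = r^2 mod 23 = 19^2 = 16
  -> A = 16
B = 10^4 mod 23  (bits of 4 = 100)
  bit 0 = 1: r = r^2 * 10 mod 23 = 1^2 * 10 = 1*10 = 10
  bit 1 = 0: r = r^2 mod 23 = 10^2 = 8
  bit 2 = 0: r = r^2 mod 23 = 8^2 = 18
  -> B = 18
s = B^a = 18^10 mod 23  (bits of 10 = 1010)
  bit 0 = 1: r = r^2 * 18 mod 23 = 1^2 * 18 = 1*18 = 18
  bit 1 = 0: r = r^2 mod 23 = 18^2 = 2
  bit 2 = 1: r = r^2 * 18 mod 23 = 2^2 * 18 = 4*18 = 3
  bit 3 = 0: r = r^2 mod 23 = 3^2 = 9
  -> s = B^a = 9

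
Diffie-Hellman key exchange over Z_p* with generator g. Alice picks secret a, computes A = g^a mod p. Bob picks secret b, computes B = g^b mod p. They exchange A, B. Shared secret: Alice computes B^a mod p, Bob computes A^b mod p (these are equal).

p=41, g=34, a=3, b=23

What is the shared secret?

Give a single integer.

A = 34^3 mod 41  (bits of 3 = 11)
  bit 0 = 1: r = r^2 * 34 mod 41 = 1^2 * 34 = 1*34 = 34
  bit 1 = 1: r = r^2 * 34 mod 41 = 34^2 * 34 = 8*34 = 26
  -> A = 26
B = 34^23 mod 41  (bits of 23 = 10111)
  bit 0 = 1: r = r^2 * 34 mod 41 = 1^2 * 34 = 1*34 = 34
  bit 1 = 0: r = r^2 mod 41 = 34^2 = 8
  bit 2 = 1: r = r^2 * 34 mod 41 = 8^2 * 34 = 23*34 = 3
  bit 3 = 1: r = r^2 * 34 mod 41 = 3^2 * 34 = 9*34 = 19
  bit 4 = 1: r = r^2 * 34 mod 41 = 19^2 * 34 = 33*34 = 15
  -> B = 15
s = B^a = 15^3 mod 41  (bits of 3 = 11)
  bit 0 = 1: r = r^2 * 15 mod 41 = 1^2 * 15 = 1*15 = 15
  bit 1 = 1: r = r^2 * 15 mod 41 = 15^2 * 15 = 20*15 = 13
  -> s = B^a = 13

Answer: 13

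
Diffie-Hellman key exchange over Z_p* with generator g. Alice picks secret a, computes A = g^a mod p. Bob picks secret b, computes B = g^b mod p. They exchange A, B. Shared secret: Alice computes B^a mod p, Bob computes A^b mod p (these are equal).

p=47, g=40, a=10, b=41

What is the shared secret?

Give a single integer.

Answer: 12

Derivation:
A = 40^10 mod 47  (bits of 10 = 1010)
  bit 0 = 1: r = r^2 * 40 mod 47 = 1^2 * 40 = 1*40 = 40
  bit 1 = 0: r = r^2 mod 47 = 40^2 = 2
  bit 2 = 1: r = r^2 * 40 mod 47 = 2^2 * 40 = 4*40 = 19
  bit 3 = 0: r = r^2 mod 47 = 19^2 = 32
  -> A = 32
B = 40^41 mod 47  (bits of 41 = 101001)
  bit 0 = 1: r = r^2 * 40 mod 47 = 1^2 * 40 = 1*40 = 40
  bit 1 = 0: r = r^2 mod 47 = 40^2 = 2
  bit 2 = 1: r = r^2 * 40 mod 47 = 2^2 * 40 = 4*40 = 19
  bit 3 = 0: r = r^2 mod 47 = 19^2 = 32
  bit 4 = 0: r = r^2 mod 47 = 32^2 = 37
  bit 5 = 1: r = r^2 * 40 mod 47 = 37^2 * 40 = 6*40 = 5
  -> B = 5
s = B^a = 5^10 mod 47  (bits of 10 = 1010)
  bit 0 = 1: r = r^2 * 5 mod 47 = 1^2 * 5 = 1*5 = 5
  bit 1 = 0: r = r^2 mod 47 = 5^2 = 25
  bit 2 = 1: r = r^2 * 5 mod 47 = 25^2 * 5 = 14*5 = 23
  bit 3 = 0: r = r^2 mod 47 = 23^2 = 12
  -> s = B^a = 12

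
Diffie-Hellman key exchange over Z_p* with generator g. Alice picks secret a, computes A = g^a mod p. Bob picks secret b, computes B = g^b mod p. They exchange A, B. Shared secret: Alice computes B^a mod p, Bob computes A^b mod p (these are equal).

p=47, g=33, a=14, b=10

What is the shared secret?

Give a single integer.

A = 33^14 mod 47  (bits of 14 = 1110)
  bit 0 = 1: r = r^2 * 33 mod 47 = 1^2 * 33 = 1*33 = 33
  bit 1 = 1: r = r^2 * 33 mod 47 = 33^2 * 33 = 8*33 = 29
  bit 2 = 1: r = r^2 * 33 mod 47 = 29^2 * 33 = 42*33 = 23
  bit 3 = 0: r = r^2 mod 47 = 23^2 = 12
  -> A = 12
B = 33^10 mod 47  (bits of 10 = 1010)
  bit 0 = 1: r = r^2 * 33 mod 47 = 1^2 * 33 = 1*33 = 33
  bit 1 = 0: r = r^2 mod 47 = 33^2 = 8
  bit 2 = 1: r = r^2 * 33 mod 47 = 8^2 * 33 = 17*33 = 44
  bit 3 = 0: r = r^2 mod 47 = 44^2 = 9
  -> B = 9
s = B^a = 9^14 mod 47  (bits of 14 = 1110)
  bit 0 = 1: r = r^2 * 9 mod 47 = 1^2 * 9 = 1*9 = 9
  bit 1 = 1: r = r^2 * 9 mod 47 = 9^2 * 9 = 34*9 = 24
  bit 2 = 1: r = r^2 * 9 mod 47 = 24^2 * 9 = 12*9 = 14
  bit 3 = 0: r = r^2 mod 47 = 14^2 = 8
  -> s = B^a = 8

Answer: 8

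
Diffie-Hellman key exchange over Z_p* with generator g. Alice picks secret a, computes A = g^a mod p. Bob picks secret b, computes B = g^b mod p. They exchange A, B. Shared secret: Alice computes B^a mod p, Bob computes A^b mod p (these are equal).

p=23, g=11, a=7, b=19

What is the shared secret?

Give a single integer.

A = 11^7 mod 23  (bits of 7 = 111)
  bit 0 = 1: r = r^2 * 11 mod 23 = 1^2 * 11 = 1*11 = 11
  bit 1 = 1: r = r^2 * 11 mod 23 = 11^2 * 11 = 6*11 = 20
  bit 2 = 1: r = r^2 * 11 mod 23 = 20^2 * 11 = 9*11 = 7
  -> A = 7
B = 11^19 mod 23  (bits of 19 = 10011)
  bit 0 = 1: r = r^2 * 11 mod 23 = 1^2 * 11 = 1*11 = 11
  bit 1 = 0: r = r^2 mod 23 = 11^2 = 6
  bit 2 = 0: r = r^2 mod 23 = 6^2 = 13
  bit 3 = 1: r = r^2 * 11 mod 23 = 13^2 * 11 = 8*11 = 19
  bit 4 = 1: r = r^2 * 11 mod 23 = 19^2 * 11 = 16*11 = 15
  -> B = 15
s = B^a = 15^7 mod 23  (bits of 7 = 111)
  bit 0 = 1: r = r^2 * 15 mod 23 = 1^2 * 15 = 1*15 = 15
  bit 1 = 1: r = r^2 * 15 mod 23 = 15^2 * 15 = 18*15 = 17
  bit 2 = 1: r = r^2 * 15 mod 23 = 17^2 * 15 = 13*15 = 11
  -> s = B^a = 11

Answer: 11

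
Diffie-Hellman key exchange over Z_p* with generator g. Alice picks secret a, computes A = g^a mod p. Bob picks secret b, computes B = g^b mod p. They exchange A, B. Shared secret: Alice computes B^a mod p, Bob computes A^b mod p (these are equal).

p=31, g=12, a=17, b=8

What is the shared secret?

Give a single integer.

A = 12^17 mod 31  (bits of 17 = 10001)
  bit 0 = 1: r = r^2 * 12 mod 31 = 1^2 * 12 = 1*12 = 12
  bit 1 = 0: r = r^2 mod 31 = 12^2 = 20
  bit 2 = 0: r = r^2 mod 31 = 20^2 = 28
  bit 3 = 0: r = r^2 mod 31 = 28^2 = 9
  bit 4 = 1: r = r^2 * 12 mod 31 = 9^2 * 12 = 19*12 = 11
  -> A = 11
B = 12^8 mod 31  (bits of 8 = 1000)
  bit 0 = 1: r = r^2 * 12 mod 31 = 1^2 * 12 = 1*12 = 12
  bit 1 = 0: r = r^2 mod 31 = 12^2 = 20
  bit 2 = 0: r = r^2 mod 31 = 20^2 = 28
  bit 3 = 0: r = r^2 mod 31 = 28^2 = 9
  -> B = 9
s = B^a = 9^17 mod 31  (bits of 17 = 10001)
  bit 0 = 1: r = r^2 * 9 mod 31 = 1^2 * 9 = 1*9 = 9
  bit 1 = 0: r = r^2 mod 31 = 9^2 = 19
  bit 2 = 0: r = r^2 mod 31 = 19^2 = 20
  bit 3 = 0: r = r^2 mod 31 = 20^2 = 28
  bit 4 = 1: r = r^2 * 9 mod 31 = 28^2 * 9 = 9*9 = 19
  -> s = B^a = 19

Answer: 19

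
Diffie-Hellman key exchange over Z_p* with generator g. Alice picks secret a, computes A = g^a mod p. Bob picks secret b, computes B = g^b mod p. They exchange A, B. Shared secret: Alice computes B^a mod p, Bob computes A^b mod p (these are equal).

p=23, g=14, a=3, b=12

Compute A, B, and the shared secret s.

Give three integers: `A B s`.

A = 14^3 mod 23  (bits of 3 = 11)
  bit 0 = 1: r = r^2 * 14 mod 23 = 1^2 * 14 = 1*14 = 14
  bit 1 = 1: r = r^2 * 14 mod 23 = 14^2 * 14 = 12*14 = 7
  -> A = 7
B = 14^12 mod 23  (bits of 12 = 1100)
  bit 0 = 1: r = r^2 * 14 mod 23 = 1^2 * 14 = 1*14 = 14
  bit 1 = 1: r = r^2 * 14 mod 23 = 14^2 * 14 = 12*14 = 7
  bit 2 = 0: r = r^2 mod 23 = 7^2 = 3
  bit 3 = 0: r = r^2 mod 23 = 3^2 = 9
  -> B = 9
s = B^a = 9^3 mod 23  (bits of 3 = 11)
  bit 0 = 1: r = r^2 * 9 mod 23 = 1^2 * 9 = 1*9 = 9
  bit 1 = 1: r = r^2 * 9 mod 23 = 9^2 * 9 = 12*9 = 16
  -> s = B^a = 16

Answer: 7 9 16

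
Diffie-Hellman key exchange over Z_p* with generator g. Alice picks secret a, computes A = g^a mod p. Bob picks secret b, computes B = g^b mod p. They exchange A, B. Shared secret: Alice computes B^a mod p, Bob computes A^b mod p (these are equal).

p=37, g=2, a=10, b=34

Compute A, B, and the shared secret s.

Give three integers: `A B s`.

Answer: 25 28 9

Derivation:
A = 2^10 mod 37  (bits of 10 = 1010)
  bit 0 = 1: r = r^2 * 2 mod 37 = 1^2 * 2 = 1*2 = 2
  bit 1 = 0: r = r^2 mod 37 = 2^2 = 4
  bit 2 = 1: r = r^2 * 2 mod 37 = 4^2 * 2 = 16*2 = 32
  bit 3 = 0: r = r^2 mod 37 = 32^2 = 25
  -> A = 25
B = 2^34 mod 37  (bits of 34 = 100010)
  bit 0 = 1: r = r^2 * 2 mod 37 = 1^2 * 2 = 1*2 = 2
  bit 1 = 0: r = r^2 mod 37 = 2^2 = 4
  bit 2 = 0: r = r^2 mod 37 = 4^2 = 16
  bit 3 = 0: r = r^2 mod 37 = 16^2 = 34
  bit 4 = 1: r = r^2 * 2 mod 37 = 34^2 * 2 = 9*2 = 18
  bit 5 = 0: r = r^2 mod 37 = 18^2 = 28
  -> B = 28
s = B^a = 28^10 mod 37  (bits of 10 = 1010)
  bit 0 = 1: r = r^2 * 28 mod 37 = 1^2 * 28 = 1*28 = 28
  bit 1 = 0: r = r^2 mod 37 = 28^2 = 7
  bit 2 = 1: r = r^2 * 28 mod 37 = 7^2 * 28 = 12*28 = 3
  bit 3 = 0: r = r^2 mod 37 = 3^2 = 9
  -> s = B^a = 9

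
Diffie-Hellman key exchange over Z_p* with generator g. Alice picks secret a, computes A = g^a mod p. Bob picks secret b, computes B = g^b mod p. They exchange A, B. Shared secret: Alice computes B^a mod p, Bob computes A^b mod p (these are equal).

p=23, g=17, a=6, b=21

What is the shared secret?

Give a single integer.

Answer: 2

Derivation:
A = 17^6 mod 23  (bits of 6 = 110)
  bit 0 = 1: r = r^2 * 17 mod 23 = 1^2 * 17 = 1*17 = 17
  bit 1 = 1: r = r^2 * 17 mod 23 = 17^2 * 17 = 13*17 = 14
  bit 2 = 0: r = r^2 mod 23 = 14^2 = 12
  -> A = 12
B = 17^21 mod 23  (bits of 21 = 10101)
  bit 0 = 1: r = r^2 * 17 mod 23 = 1^2 * 17 = 1*17 = 17
  bit 1 = 0: r = r^2 mod 23 = 17^2 = 13
  bit 2 = 1: r = r^2 * 17 mod 23 = 13^2 * 17 = 8*17 = 21
  bit 3 = 0: r = r^2 mod 23 = 21^2 = 4
  bit 4 = 1: r = r^2 * 17 mod 23 = 4^2 * 17 = 16*17 = 19
  -> B = 19
s = B^a = 19^6 mod 23  (bits of 6 = 110)
  bit 0 = 1: r = r^2 * 19 mod 23 = 1^2 * 19 = 1*19 = 19
  bit 1 = 1: r = r^2 * 19 mod 23 = 19^2 * 19 = 16*19 = 5
  bit 2 = 0: r = r^2 mod 23 = 5^2 = 2
  -> s = B^a = 2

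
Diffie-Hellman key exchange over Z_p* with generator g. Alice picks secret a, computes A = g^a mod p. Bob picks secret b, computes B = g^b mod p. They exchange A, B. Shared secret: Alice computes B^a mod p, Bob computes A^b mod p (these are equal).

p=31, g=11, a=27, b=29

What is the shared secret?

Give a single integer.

Answer: 29

Derivation:
A = 11^27 mod 31  (bits of 27 = 11011)
  bit 0 = 1: r = r^2 * 11 mod 31 = 1^2 * 11 = 1*11 = 11
  bit 1 = 1: r = r^2 * 11 mod 31 = 11^2 * 11 = 28*11 = 29
  bit 2 = 0: r = r^2 mod 31 = 29^2 = 4
  bit 3 = 1: r = r^2 * 11 mod 31 = 4^2 * 11 = 16*11 = 21
  bit 4 = 1: r = r^2 * 11 mod 31 = 21^2 * 11 = 7*11 = 15
  -> A = 15
B = 11^29 mod 31  (bits of 29 = 11101)
  bit 0 = 1: r = r^2 * 11 mod 31 = 1^2 * 11 = 1*11 = 11
  bit 1 = 1: r = r^2 * 11 mod 31 = 11^2 * 11 = 28*11 = 29
  bit 2 = 1: r = r^2 * 11 mod 31 = 29^2 * 11 = 4*11 = 13
  bit 3 = 0: r = r^2 mod 31 = 13^2 = 14
  bit 4 = 1: r = r^2 * 11 mod 31 = 14^2 * 11 = 10*11 = 17
  -> B = 17
s = B^a = 17^27 mod 31  (bits of 27 = 11011)
  bit 0 = 1: r = r^2 * 17 mod 31 = 1^2 * 17 = 1*17 = 17
  bit 1 = 1: r = r^2 * 17 mod 31 = 17^2 * 17 = 10*17 = 15
  bit 2 = 0: r = r^2 mod 31 = 15^2 = 8
  bit 3 = 1: r = r^2 * 17 mod 31 = 8^2 * 17 = 2*17 = 3
  bit 4 = 1: r = r^2 * 17 mod 31 = 3^2 * 17 = 9*17 = 29
  -> s = B^a = 29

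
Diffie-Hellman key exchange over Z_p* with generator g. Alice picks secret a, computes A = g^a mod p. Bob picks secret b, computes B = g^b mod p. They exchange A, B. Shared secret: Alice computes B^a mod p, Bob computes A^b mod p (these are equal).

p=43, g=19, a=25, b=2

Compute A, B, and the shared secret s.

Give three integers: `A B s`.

Answer: 12 17 15

Derivation:
A = 19^25 mod 43  (bits of 25 = 11001)
  bit 0 = 1: r = r^2 * 19 mod 43 = 1^2 * 19 = 1*19 = 19
  bit 1 = 1: r = r^2 * 19 mod 43 = 19^2 * 19 = 17*19 = 22
  bit 2 = 0: r = r^2 mod 43 = 22^2 = 11
  bit 3 = 0: r = r^2 mod 43 = 11^2 = 35
  bit 4 = 1: r = r^2 * 19 mod 43 = 35^2 * 19 = 21*19 = 12
  -> A = 12
B = 19^2 mod 43  (bits of 2 = 10)
  bit 0 = 1: r = r^2 * 19 mod 43 = 1^2 * 19 = 1*19 = 19
  bit 1 = 0: r = r^2 mod 43 = 19^2 = 17
  -> B = 17
s = B^a = 17^25 mod 43  (bits of 25 = 11001)
  bit 0 = 1: r = r^2 * 17 mod 43 = 1^2 * 17 = 1*17 = 17
  bit 1 = 1: r = r^2 * 17 mod 43 = 17^2 * 17 = 31*17 = 11
  bit 2 = 0: r = r^2 mod 43 = 11^2 = 35
  bit 3 = 0: r = r^2 mod 43 = 35^2 = 21
  bit 4 = 1: r = r^2 * 17 mod 43 = 21^2 * 17 = 11*17 = 15
  -> s = B^a = 15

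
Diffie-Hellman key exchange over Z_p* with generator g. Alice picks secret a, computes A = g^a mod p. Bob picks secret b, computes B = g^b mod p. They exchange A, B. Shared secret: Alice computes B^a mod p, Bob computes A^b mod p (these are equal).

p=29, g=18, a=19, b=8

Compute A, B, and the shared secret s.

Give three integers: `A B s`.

Answer: 14 16 23

Derivation:
A = 18^19 mod 29  (bits of 19 = 10011)
  bit 0 = 1: r = r^2 * 18 mod 29 = 1^2 * 18 = 1*18 = 18
  bit 1 = 0: r = r^2 mod 29 = 18^2 = 5
  bit 2 = 0: r = r^2 mod 29 = 5^2 = 25
  bit 3 = 1: r = r^2 * 18 mod 29 = 25^2 * 18 = 16*18 = 27
  bit 4 = 1: r = r^2 * 18 mod 29 = 27^2 * 18 = 4*18 = 14
  -> A = 14
B = 18^8 mod 29  (bits of 8 = 1000)
  bit 0 = 1: r = r^2 * 18 mod 29 = 1^2 * 18 = 1*18 = 18
  bit 1 = 0: r = r^2 mod 29 = 18^2 = 5
  bit 2 = 0: r = r^2 mod 29 = 5^2 = 25
  bit 3 = 0: r = r^2 mod 29 = 25^2 = 16
  -> B = 16
s = B^a = 16^19 mod 29  (bits of 19 = 10011)
  bit 0 = 1: r = r^2 * 16 mod 29 = 1^2 * 16 = 1*16 = 16
  bit 1 = 0: r = r^2 mod 29 = 16^2 = 24
  bit 2 = 0: r = r^2 mod 29 = 24^2 = 25
  bit 3 = 1: r = r^2 * 16 mod 29 = 25^2 * 16 = 16*16 = 24
  bit 4 = 1: r = r^2 * 16 mod 29 = 24^2 * 16 = 25*16 = 23
  -> s = B^a = 23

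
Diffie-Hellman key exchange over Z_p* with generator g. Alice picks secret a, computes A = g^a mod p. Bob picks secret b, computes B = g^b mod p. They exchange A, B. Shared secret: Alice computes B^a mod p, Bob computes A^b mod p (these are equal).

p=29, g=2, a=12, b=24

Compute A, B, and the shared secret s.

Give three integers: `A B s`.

A = 2^12 mod 29  (bits of 12 = 1100)
  bit 0 = 1: r = r^2 * 2 mod 29 = 1^2 * 2 = 1*2 = 2
  bit 1 = 1: r = r^2 * 2 mod 29 = 2^2 * 2 = 4*2 = 8
  bit 2 = 0: r = r^2 mod 29 = 8^2 = 6
  bit 3 = 0: r = r^2 mod 29 = 6^2 = 7
  -> A = 7
B = 2^24 mod 29  (bits of 24 = 11000)
  bit 0 = 1: r = r^2 * 2 mod 29 = 1^2 * 2 = 1*2 = 2
  bit 1 = 1: r = r^2 * 2 mod 29 = 2^2 * 2 = 4*2 = 8
  bit 2 = 0: r = r^2 mod 29 = 8^2 = 6
  bit 3 = 0: r = r^2 mod 29 = 6^2 = 7
  bit 4 = 0: r = r^2 mod 29 = 7^2 = 20
  -> B = 20
s = B^a = 20^12 mod 29  (bits of 12 = 1100)
  bit 0 = 1: r = r^2 * 20 mod 29 = 1^2 * 20 = 1*20 = 20
  bit 1 = 1: r = r^2 * 20 mod 29 = 20^2 * 20 = 23*20 = 25
  bit 2 = 0: r = r^2 mod 29 = 25^2 = 16
  bit 3 = 0: r = r^2 mod 29 = 16^2 = 24
  -> s = B^a = 24

Answer: 7 20 24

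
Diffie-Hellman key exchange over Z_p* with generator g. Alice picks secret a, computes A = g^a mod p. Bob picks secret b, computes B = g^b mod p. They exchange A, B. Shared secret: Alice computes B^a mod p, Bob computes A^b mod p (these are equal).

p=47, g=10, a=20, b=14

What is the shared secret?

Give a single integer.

A = 10^20 mod 47  (bits of 20 = 10100)
  bit 0 = 1: r = r^2 * 10 mod 47 = 1^2 * 10 = 1*10 = 10
  bit 1 = 0: r = r^2 mod 47 = 10^2 = 6
  bit 2 = 1: r = r^2 * 10 mod 47 = 6^2 * 10 = 36*10 = 31
  bit 3 = 0: r = r^2 mod 47 = 31^2 = 21
  bit 4 = 0: r = r^2 mod 47 = 21^2 = 18
  -> A = 18
B = 10^14 mod 47  (bits of 14 = 1110)
  bit 0 = 1: r = r^2 * 10 mod 47 = 1^2 * 10 = 1*10 = 10
  bit 1 = 1: r = r^2 * 10 mod 47 = 10^2 * 10 = 6*10 = 13
  bit 2 = 1: r = r^2 * 10 mod 47 = 13^2 * 10 = 28*10 = 45
  bit 3 = 0: r = r^2 mod 47 = 45^2 = 4
  -> B = 4
s = B^a = 4^20 mod 47  (bits of 20 = 10100)
  bit 0 = 1: r = r^2 * 4 mod 47 = 1^2 * 4 = 1*4 = 4
  bit 1 = 0: r = r^2 mod 47 = 4^2 = 16
  bit 2 = 1: r = r^2 * 4 mod 47 = 16^2 * 4 = 21*4 = 37
  bit 3 = 0: r = r^2 mod 47 = 37^2 = 6
  bit 4 = 0: r = r^2 mod 47 = 6^2 = 36
  -> s = B^a = 36

Answer: 36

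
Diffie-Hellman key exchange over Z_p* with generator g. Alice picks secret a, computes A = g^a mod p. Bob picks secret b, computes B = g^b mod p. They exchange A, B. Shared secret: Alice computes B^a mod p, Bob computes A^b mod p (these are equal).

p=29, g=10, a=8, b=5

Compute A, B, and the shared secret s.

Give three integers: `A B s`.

A = 10^8 mod 29  (bits of 8 = 1000)
  bit 0 = 1: r = r^2 * 10 mod 29 = 1^2 * 10 = 1*10 = 10
  bit 1 = 0: r = r^2 mod 29 = 10^2 = 13
  bit 2 = 0: r = r^2 mod 29 = 13^2 = 24
  bit 3 = 0: r = r^2 mod 29 = 24^2 = 25
  -> A = 25
B = 10^5 mod 29  (bits of 5 = 101)
  bit 0 = 1: r = r^2 * 10 mod 29 = 1^2 * 10 = 1*10 = 10
  bit 1 = 0: r = r^2 mod 29 = 10^2 = 13
  bit 2 = 1: r = r^2 * 10 mod 29 = 13^2 * 10 = 24*10 = 8
  -> B = 8
s = B^a = 8^8 mod 29  (bits of 8 = 1000)
  bit 0 = 1: r = r^2 * 8 mod 29 = 1^2 * 8 = 1*8 = 8
  bit 1 = 0: r = r^2 mod 29 = 8^2 = 6
  bit 2 = 0: r = r^2 mod 29 = 6^2 = 7
  bit 3 = 0: r = r^2 mod 29 = 7^2 = 20
  -> s = B^a = 20

Answer: 25 8 20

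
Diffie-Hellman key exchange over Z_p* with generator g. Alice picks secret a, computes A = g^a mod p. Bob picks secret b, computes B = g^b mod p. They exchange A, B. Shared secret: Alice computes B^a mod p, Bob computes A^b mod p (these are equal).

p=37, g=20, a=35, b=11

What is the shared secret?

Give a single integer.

Answer: 15

Derivation:
A = 20^35 mod 37  (bits of 35 = 100011)
  bit 0 = 1: r = r^2 * 20 mod 37 = 1^2 * 20 = 1*20 = 20
  bit 1 = 0: r = r^2 mod 37 = 20^2 = 30
  bit 2 = 0: r = r^2 mod 37 = 30^2 = 12
  bit 3 = 0: r = r^2 mod 37 = 12^2 = 33
  bit 4 = 1: r = r^2 * 20 mod 37 = 33^2 * 20 = 16*20 = 24
  bit 5 = 1: r = r^2 * 20 mod 37 = 24^2 * 20 = 21*20 = 13
  -> A = 13
B = 20^11 mod 37  (bits of 11 = 1011)
  bit 0 = 1: r = r^2 * 20 mod 37 = 1^2 * 20 = 1*20 = 20
  bit 1 = 0: r = r^2 mod 37 = 20^2 = 30
  bit 2 = 1: r = r^2 * 20 mod 37 = 30^2 * 20 = 12*20 = 18
  bit 3 = 1: r = r^2 * 20 mod 37 = 18^2 * 20 = 28*20 = 5
  -> B = 5
s = B^a = 5^35 mod 37  (bits of 35 = 100011)
  bit 0 = 1: r = r^2 * 5 mod 37 = 1^2 * 5 = 1*5 = 5
  bit 1 = 0: r = r^2 mod 37 = 5^2 = 25
  bit 2 = 0: r = r^2 mod 37 = 25^2 = 33
  bit 3 = 0: r = r^2 mod 37 = 33^2 = 16
  bit 4 = 1: r = r^2 * 5 mod 37 = 16^2 * 5 = 34*5 = 22
  bit 5 = 1: r = r^2 * 5 mod 37 = 22^2 * 5 = 3*5 = 15
  -> s = B^a = 15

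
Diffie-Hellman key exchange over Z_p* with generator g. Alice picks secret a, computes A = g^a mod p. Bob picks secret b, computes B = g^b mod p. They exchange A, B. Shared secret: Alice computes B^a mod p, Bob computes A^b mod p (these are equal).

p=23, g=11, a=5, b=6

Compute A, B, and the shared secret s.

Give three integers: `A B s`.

A = 11^5 mod 23  (bits of 5 = 101)
  bit 0 = 1: r = r^2 * 11 mod 23 = 1^2 * 11 = 1*11 = 11
  bit 1 = 0: r = r^2 mod 23 = 11^2 = 6
  bit 2 = 1: r = r^2 * 11 mod 23 = 6^2 * 11 = 13*11 = 5
  -> A = 5
B = 11^6 mod 23  (bits of 6 = 110)
  bit 0 = 1: r = r^2 * 11 mod 23 = 1^2 * 11 = 1*11 = 11
  bit 1 = 1: r = r^2 * 11 mod 23 = 11^2 * 11 = 6*11 = 20
  bit 2 = 0: r = r^2 mod 23 = 20^2 = 9
  -> B = 9
s = B^a = 9^5 mod 23  (bits of 5 = 101)
  bit 0 = 1: r = r^2 * 9 mod 23 = 1^2 * 9 = 1*9 = 9
  bit 1 = 0: r = r^2 mod 23 = 9^2 = 12
  bit 2 = 1: r = r^2 * 9 mod 23 = 12^2 * 9 = 6*9 = 8
  -> s = B^a = 8

Answer: 5 9 8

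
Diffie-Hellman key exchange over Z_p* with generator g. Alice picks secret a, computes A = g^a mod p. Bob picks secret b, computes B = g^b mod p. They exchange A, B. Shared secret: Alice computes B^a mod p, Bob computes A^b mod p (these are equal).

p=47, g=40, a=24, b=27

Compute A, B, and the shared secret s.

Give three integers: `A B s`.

A = 40^24 mod 47  (bits of 24 = 11000)
  bit 0 = 1: r = r^2 * 40 mod 47 = 1^2 * 40 = 1*40 = 40
  bit 1 = 1: r = r^2 * 40 mod 47 = 40^2 * 40 = 2*40 = 33
  bit 2 = 0: r = r^2 mod 47 = 33^2 = 8
  bit 3 = 0: r = r^2 mod 47 = 8^2 = 17
  bit 4 = 0: r = r^2 mod 47 = 17^2 = 7
  -> A = 7
B = 40^27 mod 47  (bits of 27 = 11011)
  bit 0 = 1: r = r^2 * 40 mod 47 = 1^2 * 40 = 1*40 = 40
  bit 1 = 1: r = r^2 * 40 mod 47 = 40^2 * 40 = 2*40 = 33
  bit 2 = 0: r = r^2 mod 47 = 33^2 = 8
  bit 3 = 1: r = r^2 * 40 mod 47 = 8^2 * 40 = 17*40 = 22
  bit 4 = 1: r = r^2 * 40 mod 47 = 22^2 * 40 = 14*40 = 43
  -> B = 43
s = B^a = 43^24 mod 47  (bits of 24 = 11000)
  bit 0 = 1: r = r^2 * 43 mod 47 = 1^2 * 43 = 1*43 = 43
  bit 1 = 1: r = r^2 * 43 mod 47 = 43^2 * 43 = 16*43 = 30
  bit 2 = 0: r = r^2 mod 47 = 30^2 = 7
  bit 3 = 0: r = r^2 mod 47 = 7^2 = 2
  bit 4 = 0: r = r^2 mod 47 = 2^2 = 4
  -> s = B^a = 4

Answer: 7 43 4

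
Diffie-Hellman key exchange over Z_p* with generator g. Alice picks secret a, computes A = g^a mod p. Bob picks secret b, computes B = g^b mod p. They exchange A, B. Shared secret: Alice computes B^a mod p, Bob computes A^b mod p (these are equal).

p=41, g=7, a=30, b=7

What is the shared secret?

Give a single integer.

A = 7^30 mod 41  (bits of 30 = 11110)
  bit 0 = 1: r = r^2 * 7 mod 41 = 1^2 * 7 = 1*7 = 7
  bit 1 = 1: r = r^2 * 7 mod 41 = 7^2 * 7 = 8*7 = 15
  bit 2 = 1: r = r^2 * 7 mod 41 = 15^2 * 7 = 20*7 = 17
  bit 3 = 1: r = r^2 * 7 mod 41 = 17^2 * 7 = 2*7 = 14
  bit 4 = 0: r = r^2 mod 41 = 14^2 = 32
  -> A = 32
B = 7^7 mod 41  (bits of 7 = 111)
  bit 0 = 1: r = r^2 * 7 mod 41 = 1^2 * 7 = 1*7 = 7
  bit 1 = 1: r = r^2 * 7 mod 41 = 7^2 * 7 = 8*7 = 15
  bit 2 = 1: r = r^2 * 7 mod 41 = 15^2 * 7 = 20*7 = 17
  -> B = 17
s = B^a = 17^30 mod 41  (bits of 30 = 11110)
  bit 0 = 1: r = r^2 * 17 mod 41 = 1^2 * 17 = 1*17 = 17
  bit 1 = 1: r = r^2 * 17 mod 41 = 17^2 * 17 = 2*17 = 34
  bit 2 = 1: r = r^2 * 17 mod 41 = 34^2 * 17 = 8*17 = 13
  bit 3 = 1: r = r^2 * 17 mod 41 = 13^2 * 17 = 5*17 = 3
  bit 4 = 0: r = r^2 mod 41 = 3^2 = 9
  -> s = B^a = 9

Answer: 9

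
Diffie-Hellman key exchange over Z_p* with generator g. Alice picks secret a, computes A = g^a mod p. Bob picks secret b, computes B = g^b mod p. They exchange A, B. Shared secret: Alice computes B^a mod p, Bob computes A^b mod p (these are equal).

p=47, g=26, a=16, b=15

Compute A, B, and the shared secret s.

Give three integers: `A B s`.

A = 26^16 mod 47  (bits of 16 = 10000)
  bit 0 = 1: r = r^2 * 26 mod 47 = 1^2 * 26 = 1*26 = 26
  bit 1 = 0: r = r^2 mod 47 = 26^2 = 18
  bit 2 = 0: r = r^2 mod 47 = 18^2 = 42
  bit 3 = 0: r = r^2 mod 47 = 42^2 = 25
  bit 4 = 0: r = r^2 mod 47 = 25^2 = 14
  -> A = 14
B = 26^15 mod 47  (bits of 15 = 1111)
  bit 0 = 1: r = r^2 * 26 mod 47 = 1^2 * 26 = 1*26 = 26
  bit 1 = 1: r = r^2 * 26 mod 47 = 26^2 * 26 = 18*26 = 45
  bit 2 = 1: r = r^2 * 26 mod 47 = 45^2 * 26 = 4*26 = 10
  bit 3 = 1: r = r^2 * 26 mod 47 = 10^2 * 26 = 6*26 = 15
  -> B = 15
s = B^a = 15^16 mod 47  (bits of 16 = 10000)
  bit 0 = 1: r = r^2 * 15 mod 47 = 1^2 * 15 = 1*15 = 15
  bit 1 = 0: r = r^2 mod 47 = 15^2 = 37
  bit 2 = 0: r = r^2 mod 47 = 37^2 = 6
  bit 3 = 0: r = r^2 mod 47 = 6^2 = 36
  bit 4 = 0: r = r^2 mod 47 = 36^2 = 27
  -> s = B^a = 27

Answer: 14 15 27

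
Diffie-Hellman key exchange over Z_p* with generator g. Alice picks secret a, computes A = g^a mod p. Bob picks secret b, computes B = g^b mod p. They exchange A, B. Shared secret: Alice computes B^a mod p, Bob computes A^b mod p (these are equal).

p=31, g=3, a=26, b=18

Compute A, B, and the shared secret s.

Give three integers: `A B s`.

A = 3^26 mod 31  (bits of 26 = 11010)
  bit 0 = 1: r = r^2 * 3 mod 31 = 1^2 * 3 = 1*3 = 3
  bit 1 = 1: r = r^2 * 3 mod 31 = 3^2 * 3 = 9*3 = 27
  bit 2 = 0: r = r^2 mod 31 = 27^2 = 16
  bit 3 = 1: r = r^2 * 3 mod 31 = 16^2 * 3 = 8*3 = 24
  bit 4 = 0: r = r^2 mod 31 = 24^2 = 18
  -> A = 18
B = 3^18 mod 31  (bits of 18 = 10010)
  bit 0 = 1: r = r^2 * 3 mod 31 = 1^2 * 3 = 1*3 = 3
  bit 1 = 0: r = r^2 mod 31 = 3^2 = 9
  bit 2 = 0: r = r^2 mod 31 = 9^2 = 19
  bit 3 = 1: r = r^2 * 3 mod 31 = 19^2 * 3 = 20*3 = 29
  bit 4 = 0: r = r^2 mod 31 = 29^2 = 4
  -> B = 4
s = B^a = 4^26 mod 31  (bits of 26 = 11010)
  bit 0 = 1: r = r^2 * 4 mod 31 = 1^2 * 4 = 1*4 = 4
  bit 1 = 1: r = r^2 * 4 mod 31 = 4^2 * 4 = 16*4 = 2
  bit 2 = 0: r = r^2 mod 31 = 2^2 = 4
  bit 3 = 1: r = r^2 * 4 mod 31 = 4^2 * 4 = 16*4 = 2
  bit 4 = 0: r = r^2 mod 31 = 2^2 = 4
  -> s = B^a = 4

Answer: 18 4 4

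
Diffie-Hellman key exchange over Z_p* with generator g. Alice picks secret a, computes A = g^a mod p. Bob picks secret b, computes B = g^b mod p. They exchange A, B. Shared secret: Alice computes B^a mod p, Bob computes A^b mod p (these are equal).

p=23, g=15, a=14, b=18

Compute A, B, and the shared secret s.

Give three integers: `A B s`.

A = 15^14 mod 23  (bits of 14 = 1110)
  bit 0 = 1: r = r^2 * 15 mod 23 = 1^2 * 15 = 1*15 = 15
  bit 1 = 1: r = r^2 * 15 mod 23 = 15^2 * 15 = 18*15 = 17
  bit 2 = 1: r = r^2 * 15 mod 23 = 17^2 * 15 = 13*15 = 11
  bit 3 = 0: r = r^2 mod 23 = 11^2 = 6
  -> A = 6
B = 15^18 mod 23  (bits of 18 = 10010)
  bit 0 = 1: r = r^2 * 15 mod 23 = 1^2 * 15 = 1*15 = 15
  bit 1 = 0: r = r^2 mod 23 = 15^2 = 18
  bit 2 = 0: r = r^2 mod 23 = 18^2 = 2
  bit 3 = 1: r = r^2 * 15 mod 23 = 2^2 * 15 = 4*15 = 14
  bit 4 = 0: r = r^2 mod 23 = 14^2 = 12
  -> B = 12
s = B^a = 12^14 mod 23  (bits of 14 = 1110)
  bit 0 = 1: r = r^2 * 12 mod 23 = 1^2 * 12 = 1*12 = 12
  bit 1 = 1: r = r^2 * 12 mod 23 = 12^2 * 12 = 6*12 = 3
  bit 2 = 1: r = r^2 * 12 mod 23 = 3^2 * 12 = 9*12 = 16
  bit 3 = 0: r = r^2 mod 23 = 16^2 = 3
  -> s = B^a = 3

Answer: 6 12 3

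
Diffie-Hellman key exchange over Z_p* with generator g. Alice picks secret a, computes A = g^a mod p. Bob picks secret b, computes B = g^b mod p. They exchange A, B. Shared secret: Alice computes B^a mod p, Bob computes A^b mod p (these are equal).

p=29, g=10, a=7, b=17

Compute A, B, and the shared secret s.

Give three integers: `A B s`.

Answer: 17 15 17

Derivation:
A = 10^7 mod 29  (bits of 7 = 111)
  bit 0 = 1: r = r^2 * 10 mod 29 = 1^2 * 10 = 1*10 = 10
  bit 1 = 1: r = r^2 * 10 mod 29 = 10^2 * 10 = 13*10 = 14
  bit 2 = 1: r = r^2 * 10 mod 29 = 14^2 * 10 = 22*10 = 17
  -> A = 17
B = 10^17 mod 29  (bits of 17 = 10001)
  bit 0 = 1: r = r^2 * 10 mod 29 = 1^2 * 10 = 1*10 = 10
  bit 1 = 0: r = r^2 mod 29 = 10^2 = 13
  bit 2 = 0: r = r^2 mod 29 = 13^2 = 24
  bit 3 = 0: r = r^2 mod 29 = 24^2 = 25
  bit 4 = 1: r = r^2 * 10 mod 29 = 25^2 * 10 = 16*10 = 15
  -> B = 15
s = B^a = 15^7 mod 29  (bits of 7 = 111)
  bit 0 = 1: r = r^2 * 15 mod 29 = 1^2 * 15 = 1*15 = 15
  bit 1 = 1: r = r^2 * 15 mod 29 = 15^2 * 15 = 22*15 = 11
  bit 2 = 1: r = r^2 * 15 mod 29 = 11^2 * 15 = 5*15 = 17
  -> s = B^a = 17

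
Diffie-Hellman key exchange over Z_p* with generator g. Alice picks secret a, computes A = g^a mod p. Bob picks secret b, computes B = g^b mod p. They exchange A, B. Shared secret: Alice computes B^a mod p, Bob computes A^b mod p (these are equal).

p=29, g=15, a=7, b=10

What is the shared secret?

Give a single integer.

A = 15^7 mod 29  (bits of 7 = 111)
  bit 0 = 1: r = r^2 * 15 mod 29 = 1^2 * 15 = 1*15 = 15
  bit 1 = 1: r = r^2 * 15 mod 29 = 15^2 * 15 = 22*15 = 11
  bit 2 = 1: r = r^2 * 15 mod 29 = 11^2 * 15 = 5*15 = 17
  -> A = 17
B = 15^10 mod 29  (bits of 10 = 1010)
  bit 0 = 1: r = r^2 * 15 mod 29 = 1^2 * 15 = 1*15 = 15
  bit 1 = 0: r = r^2 mod 29 = 15^2 = 22
  bit 2 = 1: r = r^2 * 15 mod 29 = 22^2 * 15 = 20*15 = 10
  bit 3 = 0: r = r^2 mod 29 = 10^2 = 13
  -> B = 13
s = B^a = 13^7 mod 29  (bits of 7 = 111)
  bit 0 = 1: r = r^2 * 13 mod 29 = 1^2 * 13 = 1*13 = 13
  bit 1 = 1: r = r^2 * 13 mod 29 = 13^2 * 13 = 24*13 = 22
  bit 2 = 1: r = r^2 * 13 mod 29 = 22^2 * 13 = 20*13 = 28
  -> s = B^a = 28

Answer: 28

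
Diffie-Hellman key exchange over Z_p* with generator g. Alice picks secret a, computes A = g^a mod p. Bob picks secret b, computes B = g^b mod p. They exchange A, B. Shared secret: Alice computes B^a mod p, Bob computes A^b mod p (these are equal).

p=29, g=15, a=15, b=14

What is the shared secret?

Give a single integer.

Answer: 28

Derivation:
A = 15^15 mod 29  (bits of 15 = 1111)
  bit 0 = 1: r = r^2 * 15 mod 29 = 1^2 * 15 = 1*15 = 15
  bit 1 = 1: r = r^2 * 15 mod 29 = 15^2 * 15 = 22*15 = 11
  bit 2 = 1: r = r^2 * 15 mod 29 = 11^2 * 15 = 5*15 = 17
  bit 3 = 1: r = r^2 * 15 mod 29 = 17^2 * 15 = 28*15 = 14
  -> A = 14
B = 15^14 mod 29  (bits of 14 = 1110)
  bit 0 = 1: r = r^2 * 15 mod 29 = 1^2 * 15 = 1*15 = 15
  bit 1 = 1: r = r^2 * 15 mod 29 = 15^2 * 15 = 22*15 = 11
  bit 2 = 1: r = r^2 * 15 mod 29 = 11^2 * 15 = 5*15 = 17
  bit 3 = 0: r = r^2 mod 29 = 17^2 = 28
  -> B = 28
s = B^a = 28^15 mod 29  (bits of 15 = 1111)
  bit 0 = 1: r = r^2 * 28 mod 29 = 1^2 * 28 = 1*28 = 28
  bit 1 = 1: r = r^2 * 28 mod 29 = 28^2 * 28 = 1*28 = 28
  bit 2 = 1: r = r^2 * 28 mod 29 = 28^2 * 28 = 1*28 = 28
  bit 3 = 1: r = r^2 * 28 mod 29 = 28^2 * 28 = 1*28 = 28
  -> s = B^a = 28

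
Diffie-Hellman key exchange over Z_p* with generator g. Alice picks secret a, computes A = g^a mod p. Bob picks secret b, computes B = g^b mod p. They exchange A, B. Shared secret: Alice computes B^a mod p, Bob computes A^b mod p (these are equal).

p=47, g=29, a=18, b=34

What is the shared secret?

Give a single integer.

Answer: 36

Derivation:
A = 29^18 mod 47  (bits of 18 = 10010)
  bit 0 = 1: r = r^2 * 29 mod 47 = 1^2 * 29 = 1*29 = 29
  bit 1 = 0: r = r^2 mod 47 = 29^2 = 42
  bit 2 = 0: r = r^2 mod 47 = 42^2 = 25
  bit 3 = 1: r = r^2 * 29 mod 47 = 25^2 * 29 = 14*29 = 30
  bit 4 = 0: r = r^2 mod 47 = 30^2 = 7
  -> A = 7
B = 29^34 mod 47  (bits of 34 = 100010)
  bit 0 = 1: r = r^2 * 29 mod 47 = 1^2 * 29 = 1*29 = 29
  bit 1 = 0: r = r^2 mod 47 = 29^2 = 42
  bit 2 = 0: r = r^2 mod 47 = 42^2 = 25
  bit 3 = 0: r = r^2 mod 47 = 25^2 = 14
  bit 4 = 1: r = r^2 * 29 mod 47 = 14^2 * 29 = 8*29 = 44
  bit 5 = 0: r = r^2 mod 47 = 44^2 = 9
  -> B = 9
s = B^a = 9^18 mod 47  (bits of 18 = 10010)
  bit 0 = 1: r = r^2 * 9 mod 47 = 1^2 * 9 = 1*9 = 9
  bit 1 = 0: r = r^2 mod 47 = 9^2 = 34
  bit 2 = 0: r = r^2 mod 47 = 34^2 = 28
  bit 3 = 1: r = r^2 * 9 mod 47 = 28^2 * 9 = 32*9 = 6
  bit 4 = 0: r = r^2 mod 47 = 6^2 = 36
  -> s = B^a = 36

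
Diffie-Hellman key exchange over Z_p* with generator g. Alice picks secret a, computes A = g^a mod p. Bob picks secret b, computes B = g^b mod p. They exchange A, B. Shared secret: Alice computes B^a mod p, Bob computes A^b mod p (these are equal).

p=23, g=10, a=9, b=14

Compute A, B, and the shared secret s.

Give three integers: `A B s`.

Answer: 20 12 4

Derivation:
A = 10^9 mod 23  (bits of 9 = 1001)
  bit 0 = 1: r = r^2 * 10 mod 23 = 1^2 * 10 = 1*10 = 10
  bit 1 = 0: r = r^2 mod 23 = 10^2 = 8
  bit 2 = 0: r = r^2 mod 23 = 8^2 = 18
  bit 3 = 1: r = r^2 * 10 mod 23 = 18^2 * 10 = 2*10 = 20
  -> A = 20
B = 10^14 mod 23  (bits of 14 = 1110)
  bit 0 = 1: r = r^2 * 10 mod 23 = 1^2 * 10 = 1*10 = 10
  bit 1 = 1: r = r^2 * 10 mod 23 = 10^2 * 10 = 8*10 = 11
  bit 2 = 1: r = r^2 * 10 mod 23 = 11^2 * 10 = 6*10 = 14
  bit 3 = 0: r = r^2 mod 23 = 14^2 = 12
  -> B = 12
s = B^a = 12^9 mod 23  (bits of 9 = 1001)
  bit 0 = 1: r = r^2 * 12 mod 23 = 1^2 * 12 = 1*12 = 12
  bit 1 = 0: r = r^2 mod 23 = 12^2 = 6
  bit 2 = 0: r = r^2 mod 23 = 6^2 = 13
  bit 3 = 1: r = r^2 * 12 mod 23 = 13^2 * 12 = 8*12 = 4
  -> s = B^a = 4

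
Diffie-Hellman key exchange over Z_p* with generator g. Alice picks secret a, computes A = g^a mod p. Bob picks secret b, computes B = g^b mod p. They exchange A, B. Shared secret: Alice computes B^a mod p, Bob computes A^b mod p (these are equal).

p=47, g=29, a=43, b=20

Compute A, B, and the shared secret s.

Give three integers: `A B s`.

A = 29^43 mod 47  (bits of 43 = 101011)
  bit 0 = 1: r = r^2 * 29 mod 47 = 1^2 * 29 = 1*29 = 29
  bit 1 = 0: r = r^2 mod 47 = 29^2 = 42
  bit 2 = 1: r = r^2 * 29 mod 47 = 42^2 * 29 = 25*29 = 20
  bit 3 = 0: r = r^2 mod 47 = 20^2 = 24
  bit 4 = 1: r = r^2 * 29 mod 47 = 24^2 * 29 = 12*29 = 19
  bit 5 = 1: r = r^2 * 29 mod 47 = 19^2 * 29 = 32*29 = 35
  -> A = 35
B = 29^20 mod 47  (bits of 20 = 10100)
  bit 0 = 1: r = r^2 * 29 mod 47 = 1^2 * 29 = 1*29 = 29
  bit 1 = 0: r = r^2 mod 47 = 29^2 = 42
  bit 2 = 1: r = r^2 * 29 mod 47 = 42^2 * 29 = 25*29 = 20
  bit 3 = 0: r = r^2 mod 47 = 20^2 = 24
  bit 4 = 0: r = r^2 mod 47 = 24^2 = 12
  -> B = 12
s = B^a = 12^43 mod 47  (bits of 43 = 101011)
  bit 0 = 1: r = r^2 * 12 mod 47 = 1^2 * 12 = 1*12 = 12
  bit 1 = 0: r = r^2 mod 47 = 12^2 = 3
  bit 2 = 1: r = r^2 * 12 mod 47 = 3^2 * 12 = 9*12 = 14
  bit 3 = 0: r = r^2 mod 47 = 14^2 = 8
  bit 4 = 1: r = r^2 * 12 mod 47 = 8^2 * 12 = 17*12 = 16
  bit 5 = 1: r = r^2 * 12 mod 47 = 16^2 * 12 = 21*12 = 17
  -> s = B^a = 17

Answer: 35 12 17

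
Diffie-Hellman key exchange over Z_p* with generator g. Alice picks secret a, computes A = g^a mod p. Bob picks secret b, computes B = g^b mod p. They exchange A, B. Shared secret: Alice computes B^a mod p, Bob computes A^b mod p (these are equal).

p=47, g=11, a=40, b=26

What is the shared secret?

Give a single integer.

A = 11^40 mod 47  (bits of 40 = 101000)
  bit 0 = 1: r = r^2 * 11 mod 47 = 1^2 * 11 = 1*11 = 11
  bit 1 = 0: r = r^2 mod 47 = 11^2 = 27
  bit 2 = 1: r = r^2 * 11 mod 47 = 27^2 * 11 = 24*11 = 29
  bit 3 = 0: r = r^2 mod 47 = 29^2 = 42
  bit 4 = 0: r = r^2 mod 47 = 42^2 = 25
  bit 5 = 0: r = r^2 mod 47 = 25^2 = 14
  -> A = 14
B = 11^26 mod 47  (bits of 26 = 11010)
  bit 0 = 1: r = r^2 * 11 mod 47 = 1^2 * 11 = 1*11 = 11
  bit 1 = 1: r = r^2 * 11 mod 47 = 11^2 * 11 = 27*11 = 15
  bit 2 = 0: r = r^2 mod 47 = 15^2 = 37
  bit 3 = 1: r = r^2 * 11 mod 47 = 37^2 * 11 = 6*11 = 19
  bit 4 = 0: r = r^2 mod 47 = 19^2 = 32
  -> B = 32
s = B^a = 32^40 mod 47  (bits of 40 = 101000)
  bit 0 = 1: r = r^2 * 32 mod 47 = 1^2 * 32 = 1*32 = 32
  bit 1 = 0: r = r^2 mod 47 = 32^2 = 37
  bit 2 = 1: r = r^2 * 32 mod 47 = 37^2 * 32 = 6*32 = 4
  bit 3 = 0: r = r^2 mod 47 = 4^2 = 16
  bit 4 = 0: r = r^2 mod 47 = 16^2 = 21
  bit 5 = 0: r = r^2 mod 47 = 21^2 = 18
  -> s = B^a = 18

Answer: 18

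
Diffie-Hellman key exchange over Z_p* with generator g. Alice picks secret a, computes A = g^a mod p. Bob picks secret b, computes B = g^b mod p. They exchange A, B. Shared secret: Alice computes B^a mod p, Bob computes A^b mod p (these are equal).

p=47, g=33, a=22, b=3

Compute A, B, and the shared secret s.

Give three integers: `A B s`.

A = 33^22 mod 47  (bits of 22 = 10110)
  bit 0 = 1: r = r^2 * 33 mod 47 = 1^2 * 33 = 1*33 = 33
  bit 1 = 0: r = r^2 mod 47 = 33^2 = 8
  bit 2 = 1: r = r^2 * 33 mod 47 = 8^2 * 33 = 17*33 = 44
  bit 3 = 1: r = r^2 * 33 mod 47 = 44^2 * 33 = 9*33 = 15
  bit 4 = 0: r = r^2 mod 47 = 15^2 = 37
  -> A = 37
B = 33^3 mod 47  (bits of 3 = 11)
  bit 0 = 1: r = r^2 * 33 mod 47 = 1^2 * 33 = 1*33 = 33
  bit 1 = 1: r = r^2 * 33 mod 47 = 33^2 * 33 = 8*33 = 29
  -> B = 29
s = B^a = 29^22 mod 47  (bits of 22 = 10110)
  bit 0 = 1: r = r^2 * 29 mod 47 = 1^2 * 29 = 1*29 = 29
  bit 1 = 0: r = r^2 mod 47 = 29^2 = 42
  bit 2 = 1: r = r^2 * 29 mod 47 = 42^2 * 29 = 25*29 = 20
  bit 3 = 1: r = r^2 * 29 mod 47 = 20^2 * 29 = 24*29 = 38
  bit 4 = 0: r = r^2 mod 47 = 38^2 = 34
  -> s = B^a = 34

Answer: 37 29 34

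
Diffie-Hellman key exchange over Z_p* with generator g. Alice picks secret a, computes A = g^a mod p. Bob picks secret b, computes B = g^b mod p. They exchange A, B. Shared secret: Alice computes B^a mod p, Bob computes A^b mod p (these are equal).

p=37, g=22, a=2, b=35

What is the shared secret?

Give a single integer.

A = 22^2 mod 37  (bits of 2 = 10)
  bit 0 = 1: r = r^2 * 22 mod 37 = 1^2 * 22 = 1*22 = 22
  bit 1 = 0: r = r^2 mod 37 = 22^2 = 3
  -> A = 3
B = 22^35 mod 37  (bits of 35 = 100011)
  bit 0 = 1: r = r^2 * 22 mod 37 = 1^2 * 22 = 1*22 = 22
  bit 1 = 0: r = r^2 mod 37 = 22^2 = 3
  bit 2 = 0: r = r^2 mod 37 = 3^2 = 9
  bit 3 = 0: r = r^2 mod 37 = 9^2 = 7
  bit 4 = 1: r = r^2 * 22 mod 37 = 7^2 * 22 = 12*22 = 5
  bit 5 = 1: r = r^2 * 22 mod 37 = 5^2 * 22 = 25*22 = 32
  -> B = 32
s = B^a = 32^2 mod 37  (bits of 2 = 10)
  bit 0 = 1: r = r^2 * 32 mod 37 = 1^2 * 32 = 1*32 = 32
  bit 1 = 0: r = r^2 mod 37 = 32^2 = 25
  -> s = B^a = 25

Answer: 25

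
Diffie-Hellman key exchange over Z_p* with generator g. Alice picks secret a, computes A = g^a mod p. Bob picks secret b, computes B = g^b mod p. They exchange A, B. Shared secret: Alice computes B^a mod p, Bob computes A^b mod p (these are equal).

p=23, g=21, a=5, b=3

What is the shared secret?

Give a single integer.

Answer: 7

Derivation:
A = 21^5 mod 23  (bits of 5 = 101)
  bit 0 = 1: r = r^2 * 21 mod 23 = 1^2 * 21 = 1*21 = 21
  bit 1 = 0: r = r^2 mod 23 = 21^2 = 4
  bit 2 = 1: r = r^2 * 21 mod 23 = 4^2 * 21 = 16*21 = 14
  -> A = 14
B = 21^3 mod 23  (bits of 3 = 11)
  bit 0 = 1: r = r^2 * 21 mod 23 = 1^2 * 21 = 1*21 = 21
  bit 1 = 1: r = r^2 * 21 mod 23 = 21^2 * 21 = 4*21 = 15
  -> B = 15
s = B^a = 15^5 mod 23  (bits of 5 = 101)
  bit 0 = 1: r = r^2 * 15 mod 23 = 1^2 * 15 = 1*15 = 15
  bit 1 = 0: r = r^2 mod 23 = 15^2 = 18
  bit 2 = 1: r = r^2 * 15 mod 23 = 18^2 * 15 = 2*15 = 7
  -> s = B^a = 7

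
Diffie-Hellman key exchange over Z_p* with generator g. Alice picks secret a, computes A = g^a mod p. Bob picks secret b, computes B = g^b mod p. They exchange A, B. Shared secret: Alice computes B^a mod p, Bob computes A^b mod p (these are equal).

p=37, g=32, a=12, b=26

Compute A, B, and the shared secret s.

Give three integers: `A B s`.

Answer: 10 21 26

Derivation:
A = 32^12 mod 37  (bits of 12 = 1100)
  bit 0 = 1: r = r^2 * 32 mod 37 = 1^2 * 32 = 1*32 = 32
  bit 1 = 1: r = r^2 * 32 mod 37 = 32^2 * 32 = 25*32 = 23
  bit 2 = 0: r = r^2 mod 37 = 23^2 = 11
  bit 3 = 0: r = r^2 mod 37 = 11^2 = 10
  -> A = 10
B = 32^26 mod 37  (bits of 26 = 11010)
  bit 0 = 1: r = r^2 * 32 mod 37 = 1^2 * 32 = 1*32 = 32
  bit 1 = 1: r = r^2 * 32 mod 37 = 32^2 * 32 = 25*32 = 23
  bit 2 = 0: r = r^2 mod 37 = 23^2 = 11
  bit 3 = 1: r = r^2 * 32 mod 37 = 11^2 * 32 = 10*32 = 24
  bit 4 = 0: r = r^2 mod 37 = 24^2 = 21
  -> B = 21
s = B^a = 21^12 mod 37  (bits of 12 = 1100)
  bit 0 = 1: r = r^2 * 21 mod 37 = 1^2 * 21 = 1*21 = 21
  bit 1 = 1: r = r^2 * 21 mod 37 = 21^2 * 21 = 34*21 = 11
  bit 2 = 0: r = r^2 mod 37 = 11^2 = 10
  bit 3 = 0: r = r^2 mod 37 = 10^2 = 26
  -> s = B^a = 26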